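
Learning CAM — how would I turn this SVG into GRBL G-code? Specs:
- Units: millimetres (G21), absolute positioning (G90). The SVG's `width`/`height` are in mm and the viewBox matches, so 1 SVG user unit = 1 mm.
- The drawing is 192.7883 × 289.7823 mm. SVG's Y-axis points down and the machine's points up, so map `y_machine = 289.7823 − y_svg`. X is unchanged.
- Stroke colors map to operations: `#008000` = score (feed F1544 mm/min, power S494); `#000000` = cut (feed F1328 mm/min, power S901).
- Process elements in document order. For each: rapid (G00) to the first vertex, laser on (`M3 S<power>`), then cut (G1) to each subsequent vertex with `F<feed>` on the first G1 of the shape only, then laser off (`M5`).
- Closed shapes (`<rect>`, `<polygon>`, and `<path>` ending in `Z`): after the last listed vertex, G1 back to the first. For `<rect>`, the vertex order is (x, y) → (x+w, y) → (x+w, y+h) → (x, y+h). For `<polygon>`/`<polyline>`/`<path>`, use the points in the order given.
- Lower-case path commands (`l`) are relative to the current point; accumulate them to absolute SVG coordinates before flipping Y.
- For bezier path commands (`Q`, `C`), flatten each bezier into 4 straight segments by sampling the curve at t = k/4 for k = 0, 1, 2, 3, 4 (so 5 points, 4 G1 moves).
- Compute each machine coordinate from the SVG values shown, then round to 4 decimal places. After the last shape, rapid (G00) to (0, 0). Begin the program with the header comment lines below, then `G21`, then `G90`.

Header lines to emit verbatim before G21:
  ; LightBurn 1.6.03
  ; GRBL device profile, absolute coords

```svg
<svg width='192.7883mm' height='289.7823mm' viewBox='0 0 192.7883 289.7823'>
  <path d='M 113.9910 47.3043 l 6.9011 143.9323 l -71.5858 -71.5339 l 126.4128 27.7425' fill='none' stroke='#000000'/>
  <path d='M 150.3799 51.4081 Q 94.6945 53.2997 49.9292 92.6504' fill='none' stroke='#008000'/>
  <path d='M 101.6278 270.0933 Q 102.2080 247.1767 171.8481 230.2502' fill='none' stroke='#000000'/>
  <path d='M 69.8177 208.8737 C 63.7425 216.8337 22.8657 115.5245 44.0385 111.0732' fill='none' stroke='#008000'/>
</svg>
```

Since the viewBox matches the mm dimensions, user units are millimetres directly. The only transform is the Y-flip y_m = 289.7823 − y_svg.

Shape 1 is a open polyline drawn with `<path>`. Its stroke #000000 means cut at S901, F1328. After flipping Y the toolpath is (113.9910,242.4780) → (120.8921,98.5457) → (49.3063,170.0796) → (175.7191,142.3371).

Shape 2 is a quadratic bezier drawn with `<path>`. Its stroke #008000 means score at S494, F1544. After flipping Y the toolpath is (150.3799,238.3742) → (123.2197,235.0872) → (97.4245,227.1178) → (72.9944,214.4661) → (49.9292,197.1319).

Shape 3 is a quadratic bezier drawn with `<path>`. Its stroke #000000 means cut at S901, F1328. After flipping Y the toolpath is (101.6278,19.6890) → (106.2341,30.7729) → (119.4730,41.1081) → (141.3443,50.6945) → (171.8481,59.5321).

Shape 4 is a cubic bezier drawn with `<path>`. Its stroke #008000 means score at S494, F1544. After flipping Y the toolpath is (69.8177,80.9086) → (60.2493,92.2058) → (46.7101,125.1546) → (38.2799,160.4305) → (44.0385,178.7091).

; LightBurn 1.6.03
; GRBL device profile, absolute coords
G21
G90
G00 X113.9910 Y242.4780
M3 S901
G1 X120.8921 Y98.5457 F1328
G1 X49.3063 Y170.0796
G1 X175.7191 Y142.3371
M5
G00 X150.3799 Y238.3742
M3 S494
G1 X123.2197 Y235.0872 F1544
G1 X97.4245 Y227.1178
G1 X72.9944 Y214.4661
G1 X49.9292 Y197.1319
M5
G00 X101.6278 Y19.6890
M3 S901
G1 X106.2341 Y30.7729 F1328
G1 X119.4730 Y41.1081
G1 X141.3443 Y50.6945
G1 X171.8481 Y59.5321
M5
G00 X69.8177 Y80.9086
M3 S494
G1 X60.2493 Y92.2058 F1544
G1 X46.7101 Y125.1546
G1 X38.2799 Y160.4305
G1 X44.0385 Y178.7091
M5
G00 X0.0000 Y0.0000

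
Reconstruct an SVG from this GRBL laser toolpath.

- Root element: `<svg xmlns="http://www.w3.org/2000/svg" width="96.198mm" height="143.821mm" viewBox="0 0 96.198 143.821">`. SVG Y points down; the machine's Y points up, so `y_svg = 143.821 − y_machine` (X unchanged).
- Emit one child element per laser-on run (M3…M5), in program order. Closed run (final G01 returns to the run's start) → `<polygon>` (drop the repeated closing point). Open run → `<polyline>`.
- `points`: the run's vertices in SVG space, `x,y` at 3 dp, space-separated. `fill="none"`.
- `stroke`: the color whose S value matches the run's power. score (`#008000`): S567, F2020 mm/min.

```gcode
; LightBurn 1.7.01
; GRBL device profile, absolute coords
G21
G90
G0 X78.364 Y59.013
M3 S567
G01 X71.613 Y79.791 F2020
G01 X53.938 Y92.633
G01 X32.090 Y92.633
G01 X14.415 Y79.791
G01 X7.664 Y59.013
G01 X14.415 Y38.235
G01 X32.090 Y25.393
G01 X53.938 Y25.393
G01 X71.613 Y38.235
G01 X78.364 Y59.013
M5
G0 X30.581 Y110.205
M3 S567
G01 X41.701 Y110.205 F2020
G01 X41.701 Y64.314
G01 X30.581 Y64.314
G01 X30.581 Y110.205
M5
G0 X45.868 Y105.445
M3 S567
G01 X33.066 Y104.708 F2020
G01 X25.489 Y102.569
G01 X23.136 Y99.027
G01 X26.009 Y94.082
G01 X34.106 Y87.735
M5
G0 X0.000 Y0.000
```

Each laser-on run becomes one SVG element. Flip Y back into SVG space with y_svg = 143.821 − y_machine. Every run uses S567, so all elements get stroke `#008000` (score).

Run 1: The run returns to its start, so emit a `<polygon>` with points (Y-flipped): 78.364,84.808 71.613,64.030 53.938,51.188 32.090,51.188 14.415,64.030 7.664,84.808 14.415,105.586 32.090,118.428 53.938,118.428 71.613,105.586.

Run 2: The run returns to its start, so emit a `<polygon>` with points (Y-flipped): 30.581,33.616 41.701,33.616 41.701,79.507 30.581,79.507.

Run 3: The run is open, so emit a `<polyline>` with points (Y-flipped): 45.868,38.376 33.066,39.113 25.489,41.252 23.136,44.794 26.009,49.739 34.106,56.086.

<svg xmlns="http://www.w3.org/2000/svg" width="96.198mm" height="143.821mm" viewBox="0 0 96.198 143.821">
  <polygon points="78.364,84.808 71.613,64.030 53.938,51.188 32.090,51.188 14.415,64.030 7.664,84.808 14.415,105.586 32.090,118.428 53.938,118.428 71.613,105.586" fill="none" stroke="#008000"/>
  <polygon points="30.581,33.616 41.701,33.616 41.701,79.507 30.581,79.507" fill="none" stroke="#008000"/>
  <polyline points="45.868,38.376 33.066,39.113 25.489,41.252 23.136,44.794 26.009,49.739 34.106,56.086" fill="none" stroke="#008000"/>
</svg>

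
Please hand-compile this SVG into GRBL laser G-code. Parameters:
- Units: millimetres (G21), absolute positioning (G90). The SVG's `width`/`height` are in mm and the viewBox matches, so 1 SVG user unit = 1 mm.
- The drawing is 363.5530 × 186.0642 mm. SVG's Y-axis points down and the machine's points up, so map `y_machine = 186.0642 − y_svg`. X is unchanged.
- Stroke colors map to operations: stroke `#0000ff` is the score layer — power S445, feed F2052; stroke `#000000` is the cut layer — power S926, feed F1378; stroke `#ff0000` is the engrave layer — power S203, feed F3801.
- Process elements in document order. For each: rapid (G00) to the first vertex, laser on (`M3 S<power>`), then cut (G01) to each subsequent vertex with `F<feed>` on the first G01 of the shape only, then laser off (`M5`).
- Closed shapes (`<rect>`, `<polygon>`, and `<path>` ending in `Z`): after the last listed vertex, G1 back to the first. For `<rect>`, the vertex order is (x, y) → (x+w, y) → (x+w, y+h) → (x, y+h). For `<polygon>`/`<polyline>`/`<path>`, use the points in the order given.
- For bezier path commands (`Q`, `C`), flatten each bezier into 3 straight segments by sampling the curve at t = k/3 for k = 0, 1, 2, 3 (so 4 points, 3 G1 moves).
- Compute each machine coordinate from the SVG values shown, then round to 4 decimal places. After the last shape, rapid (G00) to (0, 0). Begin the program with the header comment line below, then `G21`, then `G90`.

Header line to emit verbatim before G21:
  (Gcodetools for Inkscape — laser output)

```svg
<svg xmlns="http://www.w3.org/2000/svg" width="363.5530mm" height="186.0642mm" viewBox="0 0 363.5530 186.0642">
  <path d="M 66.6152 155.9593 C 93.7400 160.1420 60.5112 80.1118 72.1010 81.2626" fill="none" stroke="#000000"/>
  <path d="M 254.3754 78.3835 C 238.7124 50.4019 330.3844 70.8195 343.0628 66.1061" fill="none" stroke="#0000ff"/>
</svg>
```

(Gcodetools for Inkscape — laser output)
G21
G90
G00 X66.6152 Y30.1049
M3 S926
G01 X77.5174 Y47.8675 F1378
G01 X71.5555 Y85.0178
G01 X72.1010 Y104.8016
M5
G00 X254.3754 Y107.6807
M3 S445
G01 X267.5897 Y122.2526 F2052
G01 X310.9543 Y120.8984
G01 X343.0628 Y119.9581
M5
G00 X0.0000 Y0.0000

viewBox `0 0 363.5530 186.0642` with mm width/height → 1 unit = 1 mm. Flip: y_m = 186.0642 − y_svg.

**Shape 1** — `<path>` cubic bezier, stroke `#000000` → cut (S926, F1378). Control points (SVG): P0=(66.6152,155.9593), P1=(93.7400,160.1420), P2=(60.5112,80.1118), P3=(72.1010,81.2626); sampled at t=k/3. Machine vertices: (66.6152,30.1049) → (77.5174,47.8675) → (71.5555,85.0178) → (72.1010,104.8016). Open path.

**Shape 2** — `<path>` cubic bezier, stroke `#0000ff` → score (S445, F2052). Control points (SVG): P0=(254.3754,78.3835), P1=(238.7124,50.4019), P2=(330.3844,70.8195), P3=(343.0628,66.1061); sampled at t=k/3. Machine vertices: (254.3754,107.6807) → (267.5897,122.2526) → (310.9543,120.8984) → (343.0628,119.9581). Open path.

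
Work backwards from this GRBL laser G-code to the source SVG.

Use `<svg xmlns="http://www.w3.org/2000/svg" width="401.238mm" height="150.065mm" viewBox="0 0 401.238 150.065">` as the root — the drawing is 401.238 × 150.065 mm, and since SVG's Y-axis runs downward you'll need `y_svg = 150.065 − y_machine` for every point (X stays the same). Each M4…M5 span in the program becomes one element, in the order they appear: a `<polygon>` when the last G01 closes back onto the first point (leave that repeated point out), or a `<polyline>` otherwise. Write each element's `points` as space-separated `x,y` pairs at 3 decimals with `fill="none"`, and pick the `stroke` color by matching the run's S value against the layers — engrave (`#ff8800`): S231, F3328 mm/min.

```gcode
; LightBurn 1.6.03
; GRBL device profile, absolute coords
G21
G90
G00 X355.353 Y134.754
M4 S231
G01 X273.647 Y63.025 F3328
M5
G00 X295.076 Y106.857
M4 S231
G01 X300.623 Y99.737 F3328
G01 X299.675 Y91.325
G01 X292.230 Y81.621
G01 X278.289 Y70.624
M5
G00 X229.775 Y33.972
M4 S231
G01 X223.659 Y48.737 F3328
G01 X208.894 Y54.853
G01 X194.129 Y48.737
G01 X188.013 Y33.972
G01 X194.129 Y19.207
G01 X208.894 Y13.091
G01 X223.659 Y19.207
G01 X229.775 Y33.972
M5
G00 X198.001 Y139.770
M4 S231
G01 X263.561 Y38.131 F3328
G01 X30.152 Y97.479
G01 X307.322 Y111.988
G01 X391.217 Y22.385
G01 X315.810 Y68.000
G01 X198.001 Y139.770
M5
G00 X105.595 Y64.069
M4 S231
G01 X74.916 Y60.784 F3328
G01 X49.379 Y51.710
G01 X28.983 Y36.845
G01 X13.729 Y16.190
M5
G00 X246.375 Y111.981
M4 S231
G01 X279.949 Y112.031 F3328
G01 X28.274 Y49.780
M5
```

y_svg = 150.065 − y_m. Every run uses S231, so all elements get stroke `#ff8800` (engrave).

[1] open run; points: 355.353,15.311 273.647,87.040

[2] open run; points: 295.076,43.208 300.623,50.328 299.675,58.740 292.230,68.444 278.289,79.441

[3] closed run; points: 229.775,116.093 223.659,101.328 208.894,95.212 194.129,101.328 188.013,116.093 194.129,130.858 208.894,136.974 223.659,130.858

[4] closed run; points: 198.001,10.295 263.561,111.934 30.152,52.586 307.322,38.077 391.217,127.680 315.810,82.065

[5] open run; points: 105.595,85.996 74.916,89.281 49.379,98.355 28.983,113.220 13.729,133.875

[6] open run; points: 246.375,38.084 279.949,38.034 28.274,100.285

<svg xmlns="http://www.w3.org/2000/svg" width="401.238mm" height="150.065mm" viewBox="0 0 401.238 150.065">
  <polyline points="355.353,15.311 273.647,87.040" fill="none" stroke="#ff8800"/>
  <polyline points="295.076,43.208 300.623,50.328 299.675,58.740 292.230,68.444 278.289,79.441" fill="none" stroke="#ff8800"/>
  <polygon points="229.775,116.093 223.659,101.328 208.894,95.212 194.129,101.328 188.013,116.093 194.129,130.858 208.894,136.974 223.659,130.858" fill="none" stroke="#ff8800"/>
  <polygon points="198.001,10.295 263.561,111.934 30.152,52.586 307.322,38.077 391.217,127.680 315.810,82.065" fill="none" stroke="#ff8800"/>
  <polyline points="105.595,85.996 74.916,89.281 49.379,98.355 28.983,113.220 13.729,133.875" fill="none" stroke="#ff8800"/>
  <polyline points="246.375,38.084 279.949,38.034 28.274,100.285" fill="none" stroke="#ff8800"/>
</svg>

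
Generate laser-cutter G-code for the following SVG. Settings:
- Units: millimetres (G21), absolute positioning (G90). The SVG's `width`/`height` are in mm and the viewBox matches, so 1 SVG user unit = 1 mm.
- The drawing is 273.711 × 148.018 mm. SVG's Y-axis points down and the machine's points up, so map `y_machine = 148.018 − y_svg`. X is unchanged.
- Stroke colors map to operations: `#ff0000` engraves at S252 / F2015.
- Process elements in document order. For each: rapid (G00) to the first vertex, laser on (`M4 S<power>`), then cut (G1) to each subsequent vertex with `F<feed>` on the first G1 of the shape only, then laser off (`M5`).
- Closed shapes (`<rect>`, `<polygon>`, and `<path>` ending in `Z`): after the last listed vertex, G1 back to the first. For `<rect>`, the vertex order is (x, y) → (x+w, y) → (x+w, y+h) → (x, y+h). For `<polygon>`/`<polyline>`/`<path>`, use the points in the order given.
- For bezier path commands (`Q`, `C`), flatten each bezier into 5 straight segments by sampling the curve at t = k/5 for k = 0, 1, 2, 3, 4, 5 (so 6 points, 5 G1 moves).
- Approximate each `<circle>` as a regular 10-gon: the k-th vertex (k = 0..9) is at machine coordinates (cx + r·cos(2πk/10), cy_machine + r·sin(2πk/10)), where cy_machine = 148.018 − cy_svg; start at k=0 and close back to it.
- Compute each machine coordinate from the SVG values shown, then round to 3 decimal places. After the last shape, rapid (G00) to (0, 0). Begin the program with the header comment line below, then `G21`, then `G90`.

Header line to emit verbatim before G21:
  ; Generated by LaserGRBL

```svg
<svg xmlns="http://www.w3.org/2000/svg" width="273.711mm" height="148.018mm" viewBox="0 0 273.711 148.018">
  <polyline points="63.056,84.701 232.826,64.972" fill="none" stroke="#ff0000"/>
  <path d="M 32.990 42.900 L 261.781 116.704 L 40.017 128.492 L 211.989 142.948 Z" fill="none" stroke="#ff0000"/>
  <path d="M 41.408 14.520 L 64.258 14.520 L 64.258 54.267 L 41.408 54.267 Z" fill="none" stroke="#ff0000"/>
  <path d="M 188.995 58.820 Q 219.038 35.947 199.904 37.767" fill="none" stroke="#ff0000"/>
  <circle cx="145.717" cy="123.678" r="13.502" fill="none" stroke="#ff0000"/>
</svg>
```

viewBox `0 0 273.711 148.018` with mm width/height → 1 unit = 1 mm. Flip: y_m = 148.018 − y_svg.

**Shape 1** — `<polyline>` line segment, stroke `#ff0000` → engrave (S252, F2015). Machine vertices: (63.056,63.317) → (232.826,83.046). Open path.

**Shape 2** — `<path>` closed polygon, stroke `#ff0000` → engrave (S252, F2015). Machine vertices: (32.990,105.118) → (261.781,31.314) → (40.017,19.526) → (211.989,5.070) → (32.990,105.118). Closed: final G1 returns to the first vertex.

**Shape 3** — `<path>` rectangle, stroke `#ff0000` → engrave (S252, F2015). Machine vertices: (41.408,133.498) → (64.258,133.498) → (64.258,93.751) → (41.408,93.751) → (41.408,133.498). Closed: final G1 returns to the first vertex.

**Shape 4** — `<path>` quadratic bezier, stroke `#ff0000` → engrave (S252, F2015). Control points (SVG): P0=(188.995,58.820), P1=(219.038,35.947), P2=(199.904,37.767); sampled at t=k/5. Machine vertices: (188.995,89.198) → (199.045,97.359) → (205.161,103.546) → (207.343,107.756) → (205.591,109.991) → (199.904,110.251). Open path.

**Shape 5** — `<circle>` circle, stroke `#ff0000` → engrave (S252, F2015). Machine vertices: (159.219,24.340) → (156.640,32.276) → (149.889,37.181) → (141.545,37.181) → (134.794,32.276) → (132.215,24.340) → (134.794,16.404) → (141.545,11.499) → (149.889,11.499) → (156.640,16.404) → (159.219,24.340). Closed: final G1 returns to the first vertex.

; Generated by LaserGRBL
G21
G90
G00 X63.056 Y63.317
M4 S252
G1 X232.826 Y83.046 F2015
M5
G00 X32.990 Y105.118
M4 S252
G1 X261.781 Y31.314 F2015
G1 X40.017 Y19.526
G1 X211.989 Y5.070
G1 X32.990 Y105.118
M5
G00 X41.408 Y133.498
M4 S252
G1 X64.258 Y133.498 F2015
G1 X64.258 Y93.751
G1 X41.408 Y93.751
G1 X41.408 Y133.498
M5
G00 X188.995 Y89.198
M4 S252
G1 X199.045 Y97.359 F2015
G1 X205.161 Y103.546
G1 X207.343 Y107.756
G1 X205.591 Y109.991
G1 X199.904 Y110.251
M5
G00 X159.219 Y24.340
M4 S252
G1 X156.640 Y32.276 F2015
G1 X149.889 Y37.181
G1 X141.545 Y37.181
G1 X134.794 Y32.276
G1 X132.215 Y24.340
G1 X134.794 Y16.404
G1 X141.545 Y11.499
G1 X149.889 Y11.499
G1 X156.640 Y16.404
G1 X159.219 Y24.340
M5
G00 X0.000 Y0.000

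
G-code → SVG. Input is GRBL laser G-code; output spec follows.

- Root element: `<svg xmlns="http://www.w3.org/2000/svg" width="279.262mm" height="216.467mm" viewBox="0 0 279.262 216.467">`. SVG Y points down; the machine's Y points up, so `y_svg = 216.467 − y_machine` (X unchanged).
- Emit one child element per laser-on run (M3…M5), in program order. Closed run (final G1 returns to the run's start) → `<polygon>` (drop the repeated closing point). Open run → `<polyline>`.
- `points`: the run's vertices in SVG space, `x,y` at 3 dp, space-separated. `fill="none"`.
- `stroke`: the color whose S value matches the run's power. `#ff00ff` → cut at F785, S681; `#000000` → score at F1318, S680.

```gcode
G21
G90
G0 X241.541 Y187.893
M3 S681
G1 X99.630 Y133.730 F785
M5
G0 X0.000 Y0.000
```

<svg xmlns="http://www.w3.org/2000/svg" width="279.262mm" height="216.467mm" viewBox="0 0 279.262 216.467">
  <polyline points="241.541,28.574 99.630,82.737" fill="none" stroke="#ff00ff"/>
</svg>

Each laser-on run becomes one SVG element. Flip Y back into SVG space with y_svg = 216.467 − y_machine. Every run uses S681, so all elements get stroke `#ff00ff` (cut).

Run 1: The run is open, so emit a `<polyline>` with points (Y-flipped): 241.541,28.574 99.630,82.737.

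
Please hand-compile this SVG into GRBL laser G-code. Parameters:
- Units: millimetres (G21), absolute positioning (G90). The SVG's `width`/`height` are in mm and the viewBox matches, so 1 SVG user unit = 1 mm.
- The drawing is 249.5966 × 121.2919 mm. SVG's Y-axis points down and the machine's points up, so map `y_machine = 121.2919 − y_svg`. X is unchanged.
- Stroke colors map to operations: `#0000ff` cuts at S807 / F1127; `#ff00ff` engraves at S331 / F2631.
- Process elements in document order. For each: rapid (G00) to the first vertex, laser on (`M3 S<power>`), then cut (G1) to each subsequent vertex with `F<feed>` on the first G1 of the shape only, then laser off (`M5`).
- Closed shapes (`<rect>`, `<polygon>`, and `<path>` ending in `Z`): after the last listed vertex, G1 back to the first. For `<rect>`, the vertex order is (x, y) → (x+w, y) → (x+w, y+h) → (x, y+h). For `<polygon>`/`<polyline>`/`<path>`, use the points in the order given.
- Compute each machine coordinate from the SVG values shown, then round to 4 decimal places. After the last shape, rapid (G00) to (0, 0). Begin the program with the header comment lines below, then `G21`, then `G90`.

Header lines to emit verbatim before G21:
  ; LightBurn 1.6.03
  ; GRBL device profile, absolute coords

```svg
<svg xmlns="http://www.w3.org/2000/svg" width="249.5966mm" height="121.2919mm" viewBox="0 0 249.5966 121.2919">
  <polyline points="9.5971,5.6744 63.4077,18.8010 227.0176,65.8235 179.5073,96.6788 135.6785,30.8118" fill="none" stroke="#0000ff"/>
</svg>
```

; LightBurn 1.6.03
; GRBL device profile, absolute coords
G21
G90
G00 X9.5971 Y115.6175
M3 S807
G1 X63.4077 Y102.4909 F1127
G1 X227.0176 Y55.4684
G1 X179.5073 Y24.6131
G1 X135.6785 Y90.4801
M5
G00 X0.0000 Y0.0000

viewBox `0 0 249.5966 121.2919` with mm width/height → 1 unit = 1 mm. Flip: y_m = 121.2919 − y_svg.

**Shape 1** — `<polyline>` open polyline, stroke `#0000ff` → cut (S807, F1127). Machine vertices: (9.5971,115.6175) → (63.4077,102.4909) → (227.0176,55.4684) → (179.5073,24.6131) → (135.6785,90.4801). Open path.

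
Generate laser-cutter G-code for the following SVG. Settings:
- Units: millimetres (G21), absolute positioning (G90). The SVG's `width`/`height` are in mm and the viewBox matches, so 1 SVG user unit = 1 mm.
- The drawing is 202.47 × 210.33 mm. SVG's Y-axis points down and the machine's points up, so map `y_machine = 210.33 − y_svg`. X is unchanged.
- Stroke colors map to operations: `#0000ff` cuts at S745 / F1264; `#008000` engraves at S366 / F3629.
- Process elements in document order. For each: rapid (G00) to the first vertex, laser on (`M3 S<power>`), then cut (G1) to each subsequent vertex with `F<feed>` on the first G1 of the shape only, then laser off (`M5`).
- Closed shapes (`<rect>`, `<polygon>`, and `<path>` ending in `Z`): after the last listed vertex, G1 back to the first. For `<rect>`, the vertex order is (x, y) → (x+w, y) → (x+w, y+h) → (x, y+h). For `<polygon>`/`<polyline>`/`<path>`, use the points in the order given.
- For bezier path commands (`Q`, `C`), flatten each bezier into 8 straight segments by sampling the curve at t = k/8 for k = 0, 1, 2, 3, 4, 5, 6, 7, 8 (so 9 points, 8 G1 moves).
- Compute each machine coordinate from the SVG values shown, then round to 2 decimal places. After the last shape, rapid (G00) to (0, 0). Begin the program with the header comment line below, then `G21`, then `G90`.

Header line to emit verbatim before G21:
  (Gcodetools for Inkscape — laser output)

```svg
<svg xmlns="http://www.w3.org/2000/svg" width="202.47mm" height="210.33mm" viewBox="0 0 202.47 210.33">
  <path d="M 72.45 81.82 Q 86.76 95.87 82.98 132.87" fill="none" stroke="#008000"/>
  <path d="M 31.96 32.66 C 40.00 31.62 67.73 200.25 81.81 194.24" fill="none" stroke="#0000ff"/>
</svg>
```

1 u = 1 mm; y_m = 210.33 − y.

[1] `<path>` quadratic bezier, #008000→engrave S366 F3629: (72.45,128.51) → (75.74,124.64) → (78.47,120.05) → (80.64,114.75) → (82.24,108.72) → (83.27,101.98) → (83.74,94.53) → (83.64,86.35) → (82.98,77.46)

[2] `<path>` cubic bezier, #0000ff→cut S745 F1264: (31.96,177.67) → (35.83,170.78) → (41.16,152.02) → (47.55,125.42) → (54.62,95.02) → (61.97,64.85) → (69.21,38.95) → (75.96,21.35) → (81.81,16.09)

(Gcodetools for Inkscape — laser output)
G21
G90
G00 X72.45 Y128.51
M3 S366
G1 X75.74 Y124.64 F3629
G1 X78.47 Y120.05
G1 X80.64 Y114.75
G1 X82.24 Y108.72
G1 X83.27 Y101.98
G1 X83.74 Y94.53
G1 X83.64 Y86.35
G1 X82.98 Y77.46
M5
G00 X31.96 Y177.67
M3 S745
G1 X35.83 Y170.78 F1264
G1 X41.16 Y152.02
G1 X47.55 Y125.42
G1 X54.62 Y95.02
G1 X61.97 Y64.85
G1 X69.21 Y38.95
G1 X75.96 Y21.35
G1 X81.81 Y16.09
M5
G00 X0.00 Y0.00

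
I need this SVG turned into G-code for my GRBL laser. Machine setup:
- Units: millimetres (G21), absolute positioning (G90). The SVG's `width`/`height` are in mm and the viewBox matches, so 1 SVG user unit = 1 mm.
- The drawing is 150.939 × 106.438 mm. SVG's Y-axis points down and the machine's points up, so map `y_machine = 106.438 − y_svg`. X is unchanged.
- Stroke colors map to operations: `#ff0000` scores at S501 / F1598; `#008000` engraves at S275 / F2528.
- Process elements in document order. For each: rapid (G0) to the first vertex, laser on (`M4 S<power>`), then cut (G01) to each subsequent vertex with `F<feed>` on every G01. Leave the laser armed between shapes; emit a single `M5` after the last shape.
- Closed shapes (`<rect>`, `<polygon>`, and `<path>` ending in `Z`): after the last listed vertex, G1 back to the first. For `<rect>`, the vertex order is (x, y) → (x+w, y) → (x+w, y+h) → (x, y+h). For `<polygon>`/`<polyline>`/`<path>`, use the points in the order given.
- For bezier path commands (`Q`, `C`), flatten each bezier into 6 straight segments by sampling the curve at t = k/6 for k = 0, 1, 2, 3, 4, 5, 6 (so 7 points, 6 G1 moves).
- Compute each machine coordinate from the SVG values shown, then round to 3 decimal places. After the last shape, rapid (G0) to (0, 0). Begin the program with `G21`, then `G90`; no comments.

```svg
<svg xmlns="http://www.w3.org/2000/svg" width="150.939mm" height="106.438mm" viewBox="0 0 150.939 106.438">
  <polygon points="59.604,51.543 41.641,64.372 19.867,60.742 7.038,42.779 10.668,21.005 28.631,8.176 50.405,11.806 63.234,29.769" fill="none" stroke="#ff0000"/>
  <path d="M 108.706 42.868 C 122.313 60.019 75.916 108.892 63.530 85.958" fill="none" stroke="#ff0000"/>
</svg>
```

G21
G90
G0 X59.604 Y54.895
M4 S501
G01 X41.641 Y42.066 F1598
G01 X19.867 Y45.696 F1598
G01 X7.038 Y63.659 F1598
G01 X10.668 Y85.433 F1598
G01 X28.631 Y98.262 F1598
G01 X50.405 Y94.632 F1598
G01 X63.234 Y76.669 F1598
G01 X59.604 Y54.895 F1598
G0 X108.706 Y63.570
M4 S501
G01 X110.944 Y52.830 F1598
G01 X105.794 Y39.679 F1598
G01 X95.865 Y26.993 F1598
G01 X83.771 Y17.647 F1598
G01 X72.122 Y14.518 F1598
G01 X63.530 Y20.480 F1598
M5
G0 X0.000 Y0.000

1 u = 1 mm; y_m = 106.438 − y.

[1] `<polygon>` regular polygon, #ff0000→score S501 F1598: (59.604,54.895) → (41.641,42.066) → (19.867,45.696) → (7.038,63.659) → (10.668,85.433) → (28.631,98.262) → (50.405,94.632) → (63.234,76.669) → (59.604,54.895) (closed)

[2] `<path>` cubic bezier, #ff0000→score S501 F1598: (108.706,63.570) → (110.944,52.830) → (105.794,39.679) → (95.865,26.993) → (83.771,17.647) → (72.122,14.518) → (63.530,20.480)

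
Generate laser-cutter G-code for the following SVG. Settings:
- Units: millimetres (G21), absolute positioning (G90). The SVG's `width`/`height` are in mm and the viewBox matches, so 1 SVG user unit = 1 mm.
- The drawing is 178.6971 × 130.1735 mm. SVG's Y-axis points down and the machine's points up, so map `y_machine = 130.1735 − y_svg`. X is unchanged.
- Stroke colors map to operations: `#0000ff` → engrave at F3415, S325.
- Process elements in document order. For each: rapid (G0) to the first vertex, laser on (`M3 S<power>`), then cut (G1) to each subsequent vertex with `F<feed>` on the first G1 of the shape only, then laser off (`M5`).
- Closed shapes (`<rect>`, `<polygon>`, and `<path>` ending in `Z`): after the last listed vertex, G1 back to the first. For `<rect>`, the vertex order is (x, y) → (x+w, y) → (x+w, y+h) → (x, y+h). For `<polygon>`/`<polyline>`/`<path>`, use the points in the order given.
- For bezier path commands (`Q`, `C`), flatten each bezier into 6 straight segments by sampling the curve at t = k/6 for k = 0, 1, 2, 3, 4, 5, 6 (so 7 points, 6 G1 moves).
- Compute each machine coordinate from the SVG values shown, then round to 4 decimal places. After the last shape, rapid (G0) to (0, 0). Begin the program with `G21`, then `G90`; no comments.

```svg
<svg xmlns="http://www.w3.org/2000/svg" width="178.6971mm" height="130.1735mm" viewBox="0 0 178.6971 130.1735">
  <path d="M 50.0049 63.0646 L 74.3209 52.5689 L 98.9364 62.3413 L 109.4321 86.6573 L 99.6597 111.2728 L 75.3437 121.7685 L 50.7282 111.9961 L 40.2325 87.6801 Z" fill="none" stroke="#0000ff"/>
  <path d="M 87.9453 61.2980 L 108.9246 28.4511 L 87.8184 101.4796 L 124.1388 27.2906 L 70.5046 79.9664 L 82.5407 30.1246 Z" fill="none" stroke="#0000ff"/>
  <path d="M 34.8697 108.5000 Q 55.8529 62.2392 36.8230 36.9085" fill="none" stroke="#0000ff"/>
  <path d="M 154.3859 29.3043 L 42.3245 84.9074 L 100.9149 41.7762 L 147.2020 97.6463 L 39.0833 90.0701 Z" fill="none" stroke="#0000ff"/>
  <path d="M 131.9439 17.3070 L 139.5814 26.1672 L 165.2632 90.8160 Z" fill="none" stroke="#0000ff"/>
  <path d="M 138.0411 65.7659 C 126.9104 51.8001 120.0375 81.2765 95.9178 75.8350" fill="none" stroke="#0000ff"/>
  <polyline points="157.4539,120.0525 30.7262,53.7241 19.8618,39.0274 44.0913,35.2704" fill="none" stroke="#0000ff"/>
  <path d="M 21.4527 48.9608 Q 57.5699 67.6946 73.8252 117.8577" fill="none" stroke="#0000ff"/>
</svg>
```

G21
G90
G0 X50.0049 Y67.1089
M3 S325
G1 X74.3209 Y77.6046 F3415
G1 X98.9364 Y67.8322
G1 X109.4321 Y43.5162
G1 X99.6597 Y18.9007
G1 X75.3437 Y8.4050
G1 X50.7282 Y18.1774
G1 X40.2325 Y42.4934
G1 X50.0049 Y67.1089
M5
G0 X87.9453 Y68.8755
M3 S325
G1 X108.9246 Y101.7224 F3415
G1 X87.8184 Y28.6939
G1 X124.1388 Y102.8829
G1 X70.5046 Y50.2071
G1 X82.5407 Y100.0489
G1 X87.9453 Y68.8755
M5
G0 X34.8697 Y21.6735
M3 S325
G1 X40.7526 Y36.5124 F3415
G1 X44.4126 Y50.1885
G1 X45.8496 Y62.7018
G1 X45.0637 Y74.0523
G1 X42.0548 Y84.2400
G1 X36.8230 Y93.2650
M5
G0 X154.3859 Y100.8692
M3 S325
G1 X42.3245 Y45.2661 F3415
G1 X100.9149 Y88.3973
G1 X147.2020 Y32.5272
G1 X39.0833 Y40.1034
G1 X154.3859 Y100.8692
M5
G0 X131.9439 Y112.8665
M3 S325
G1 X139.5814 Y104.0063 F3415
G1 X165.2632 Y39.3575
G1 X131.9439 Y112.8665
M5
G0 X138.0411 Y64.4076
M3 S325
G1 X132.7310 Y68.1331 F3415
G1 X127.5332 Y66.7949
G1 X121.8503 Y62.5697
G1 X115.0850 Y57.6341
G1 X106.6400 Y54.1648
G1 X95.9178 Y54.3385
M5
G0 X157.4539 Y10.1210
M3 S325
G1 X30.7262 Y76.4494 F3415
G1 X19.8618 Y91.1461
G1 X44.0913 Y94.9031
M5
G0 X21.4527 Y81.2127
M3 S325
G1 X32.9400 Y74.0951 F3415
G1 X43.3240 Y65.2314
G1 X52.6044 Y54.6216
G1 X60.7815 Y42.2657
G1 X67.8550 Y28.1638
G1 X73.8252 Y12.3158
M5
G0 X0.0000 Y0.0000

1 u = 1 mm; y_m = 130.1735 − y.

[1] `<path>` regular polygon, #0000ff→engrave S325 F3415: (50.0049,67.1089) → (74.3209,77.6046) → (98.9364,67.8322) → (109.4321,43.5162) → (99.6597,18.9007) → (75.3437,8.4050) → (50.7282,18.1774) → (40.2325,42.4934) → (50.0049,67.1089) (closed)

[2] `<path>` closed polygon, #0000ff→engrave S325 F3415: (87.9453,68.8755) → (108.9246,101.7224) → (87.8184,28.6939) → (124.1388,102.8829) → (70.5046,50.2071) → (82.5407,100.0489) → (87.9453,68.8755) (closed)

[3] `<path>` quadratic bezier, #0000ff→engrave S325 F3415: (34.8697,21.6735) → (40.7526,36.5124) → (44.4126,50.1885) → (45.8496,62.7018) → (45.0637,74.0523) → (42.0548,84.2400) → (36.8230,93.2650)

[4] `<path>` closed polygon, #0000ff→engrave S325 F3415: (154.3859,100.8692) → (42.3245,45.2661) → (100.9149,88.3973) → (147.2020,32.5272) → (39.0833,40.1034) → (154.3859,100.8692) (closed)

[5] `<path>` closed polygon, #0000ff→engrave S325 F3415: (131.9439,112.8665) → (139.5814,104.0063) → (165.2632,39.3575) → (131.9439,112.8665) (closed)

[6] `<path>` cubic bezier, #0000ff→engrave S325 F3415: (138.0411,64.4076) → (132.7310,68.1331) → (127.5332,66.7949) → (121.8503,62.5697) → (115.0850,57.6341) → (106.6400,54.1648) → (95.9178,54.3385)

[7] `<polyline>` open polyline, #0000ff→engrave S325 F3415: (157.4539,10.1210) → (30.7262,76.4494) → (19.8618,91.1461) → (44.0913,94.9031)

[8] `<path>` quadratic bezier, #0000ff→engrave S325 F3415: (21.4527,81.2127) → (32.9400,74.0951) → (43.3240,65.2314) → (52.6044,54.6216) → (60.7815,42.2657) → (67.8550,28.1638) → (73.8252,12.3158)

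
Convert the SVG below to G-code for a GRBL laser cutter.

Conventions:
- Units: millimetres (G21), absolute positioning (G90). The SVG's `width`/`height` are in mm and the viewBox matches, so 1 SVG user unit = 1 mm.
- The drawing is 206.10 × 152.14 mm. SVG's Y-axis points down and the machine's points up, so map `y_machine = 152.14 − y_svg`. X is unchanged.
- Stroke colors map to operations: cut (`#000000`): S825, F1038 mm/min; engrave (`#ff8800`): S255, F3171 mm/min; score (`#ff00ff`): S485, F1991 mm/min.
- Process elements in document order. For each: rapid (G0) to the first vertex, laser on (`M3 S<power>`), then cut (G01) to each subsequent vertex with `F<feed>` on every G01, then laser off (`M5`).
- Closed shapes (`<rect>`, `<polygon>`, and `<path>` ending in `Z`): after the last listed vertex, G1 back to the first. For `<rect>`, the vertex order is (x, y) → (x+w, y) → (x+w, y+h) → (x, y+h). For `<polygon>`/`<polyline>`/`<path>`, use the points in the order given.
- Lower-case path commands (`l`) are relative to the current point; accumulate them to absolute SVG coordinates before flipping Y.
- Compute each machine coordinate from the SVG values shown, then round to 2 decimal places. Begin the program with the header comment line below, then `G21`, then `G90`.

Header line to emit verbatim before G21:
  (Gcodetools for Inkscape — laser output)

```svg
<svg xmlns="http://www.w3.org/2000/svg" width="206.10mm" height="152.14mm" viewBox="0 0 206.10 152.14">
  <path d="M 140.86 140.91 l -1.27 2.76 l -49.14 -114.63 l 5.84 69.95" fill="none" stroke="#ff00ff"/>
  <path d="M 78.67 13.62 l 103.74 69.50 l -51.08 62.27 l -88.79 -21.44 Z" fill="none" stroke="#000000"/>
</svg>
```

(Gcodetools for Inkscape — laser output)
G21
G90
G0 X140.86 Y11.23
M3 S485
G01 X139.59 Y8.47 F1991
G01 X90.45 Y123.10 F1991
G01 X96.29 Y53.15 F1991
M5
G0 X78.67 Y138.52
M3 S825
G01 X182.41 Y69.02 F1038
G01 X131.33 Y6.75 F1038
G01 X42.54 Y28.19 F1038
G01 X78.67 Y138.52 F1038
M5

Since the viewBox matches the mm dimensions, user units are millimetres directly. The only transform is the Y-flip y_m = 152.14 − y_svg.

Shape 1 is a open polyline drawn with `<path>`. Its stroke #ff00ff means score at S485, F1991. After flipping Y the toolpath is (140.86,11.23) → (139.59,8.47) → (90.45,123.10) → (96.29,53.15).

Shape 2 is a closed polygon drawn with `<path>`. Its stroke #000000 means cut at S825, F1038. After flipping Y the toolpath is (78.67,138.52) → (182.41,69.02) → (131.33,6.75) → (42.54,28.19) → (78.67,138.52), returning to the start.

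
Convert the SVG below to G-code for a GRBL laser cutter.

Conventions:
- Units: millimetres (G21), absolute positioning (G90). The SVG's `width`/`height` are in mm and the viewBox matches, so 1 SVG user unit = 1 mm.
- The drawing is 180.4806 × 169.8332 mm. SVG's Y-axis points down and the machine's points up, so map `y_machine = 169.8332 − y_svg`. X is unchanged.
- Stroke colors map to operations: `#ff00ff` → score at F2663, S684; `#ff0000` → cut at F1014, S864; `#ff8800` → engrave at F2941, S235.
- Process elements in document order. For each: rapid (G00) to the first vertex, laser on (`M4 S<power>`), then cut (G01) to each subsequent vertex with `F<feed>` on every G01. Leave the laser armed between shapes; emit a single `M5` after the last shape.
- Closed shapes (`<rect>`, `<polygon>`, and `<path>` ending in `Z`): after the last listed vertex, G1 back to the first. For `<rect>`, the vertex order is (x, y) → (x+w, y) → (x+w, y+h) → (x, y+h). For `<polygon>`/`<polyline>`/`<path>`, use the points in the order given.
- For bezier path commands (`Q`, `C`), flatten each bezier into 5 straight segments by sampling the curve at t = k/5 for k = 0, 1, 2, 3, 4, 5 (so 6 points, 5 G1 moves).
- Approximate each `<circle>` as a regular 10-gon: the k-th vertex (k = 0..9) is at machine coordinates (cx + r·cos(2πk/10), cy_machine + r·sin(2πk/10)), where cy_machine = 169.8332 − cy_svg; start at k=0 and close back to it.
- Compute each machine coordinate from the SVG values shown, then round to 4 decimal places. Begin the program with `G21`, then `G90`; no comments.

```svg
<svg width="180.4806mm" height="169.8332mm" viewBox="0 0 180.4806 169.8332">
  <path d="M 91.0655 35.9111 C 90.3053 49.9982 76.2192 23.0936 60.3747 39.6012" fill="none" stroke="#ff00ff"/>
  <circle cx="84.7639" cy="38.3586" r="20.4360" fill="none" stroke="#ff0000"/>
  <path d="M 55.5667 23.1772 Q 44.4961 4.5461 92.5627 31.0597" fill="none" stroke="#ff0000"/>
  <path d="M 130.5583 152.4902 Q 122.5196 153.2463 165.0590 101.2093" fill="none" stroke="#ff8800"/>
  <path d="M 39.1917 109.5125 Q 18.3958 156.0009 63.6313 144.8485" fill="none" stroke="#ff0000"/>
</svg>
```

Since the viewBox matches the mm dimensions, user units are millimetres directly. The only transform is the Y-flip y_m = 169.8332 − y_svg.

Shape 1 is a cubic bezier drawn with `<path>`. Its stroke #ff00ff means score at S684, F2663. After flipping Y the toolpath is (91.0655,133.9221) → (89.1028,129.7136) → (84.4971,131.2917) → (77.8037,134.6051) → (69.5779,135.6023) → (60.3747,130.2320).

Shape 2 is a circle drawn with `<circle>`. Its stroke #ff0000 means cut at S864, F1014. After flipping Y the toolpath is (105.1999,131.4746) → (101.2970,143.4866) → (91.0790,150.9104) → (78.4488,150.9104) → (68.2308,143.4866) → (64.3279,131.4746) → (68.2308,119.4626) → (78.4488,112.0388) → (91.0790,112.0388) → (101.2970,119.4626) → (105.1999,131.4746), returning to the start.

Shape 3 is a quadratic bezier drawn with `<path>`. Its stroke #ff0000 means cut at S864, F1014. After flipping Y the toolpath is (55.5667,146.6560) → (53.5039,152.3027) → (56.1722,154.3377) → (63.5714,152.7612) → (75.7015,147.5732) → (92.5627,138.7735).

Shape 4 is a quadratic bezier drawn with `<path>`. Its stroke #ff8800 means engrave at S235, F2941. After flipping Y the toolpath is (130.5583,17.3430) → (129.3659,19.1523) → (132.2198,25.1850) → (139.1200,35.4412) → (150.0664,49.9208) → (165.0590,68.6239).

Shape 5 is a quadratic bezier drawn with `<path>`. Its stroke #ff0000 means cut at S864, F1014. After flipping Y the toolpath is (39.1917,60.3207) → (33.5146,44.0310) → (33.1200,32.3525) → (38.0079,25.2853) → (48.1784,22.8294) → (63.6313,24.9847).

G21
G90
G00 X91.0655 Y133.9221
M4 S684
G01 X89.1028 Y129.7136 F2663
G01 X84.4971 Y131.2917 F2663
G01 X77.8037 Y134.6051 F2663
G01 X69.5779 Y135.6023 F2663
G01 X60.3747 Y130.2320 F2663
G00 X105.1999 Y131.4746
M4 S864
G01 X101.2970 Y143.4866 F1014
G01 X91.0790 Y150.9104 F1014
G01 X78.4488 Y150.9104 F1014
G01 X68.2308 Y143.4866 F1014
G01 X64.3279 Y131.4746 F1014
G01 X68.2308 Y119.4626 F1014
G01 X78.4488 Y112.0388 F1014
G01 X91.0790 Y112.0388 F1014
G01 X101.2970 Y119.4626 F1014
G01 X105.1999 Y131.4746 F1014
G00 X55.5667 Y146.6560
M4 S864
G01 X53.5039 Y152.3027 F1014
G01 X56.1722 Y154.3377 F1014
G01 X63.5714 Y152.7612 F1014
G01 X75.7015 Y147.5732 F1014
G01 X92.5627 Y138.7735 F1014
G00 X130.5583 Y17.3430
M4 S235
G01 X129.3659 Y19.1523 F2941
G01 X132.2198 Y25.1850 F2941
G01 X139.1200 Y35.4412 F2941
G01 X150.0664 Y49.9208 F2941
G01 X165.0590 Y68.6239 F2941
G00 X39.1917 Y60.3207
M4 S864
G01 X33.5146 Y44.0310 F1014
G01 X33.1200 Y32.3525 F1014
G01 X38.0079 Y25.2853 F1014
G01 X48.1784 Y22.8294 F1014
G01 X63.6313 Y24.9847 F1014
M5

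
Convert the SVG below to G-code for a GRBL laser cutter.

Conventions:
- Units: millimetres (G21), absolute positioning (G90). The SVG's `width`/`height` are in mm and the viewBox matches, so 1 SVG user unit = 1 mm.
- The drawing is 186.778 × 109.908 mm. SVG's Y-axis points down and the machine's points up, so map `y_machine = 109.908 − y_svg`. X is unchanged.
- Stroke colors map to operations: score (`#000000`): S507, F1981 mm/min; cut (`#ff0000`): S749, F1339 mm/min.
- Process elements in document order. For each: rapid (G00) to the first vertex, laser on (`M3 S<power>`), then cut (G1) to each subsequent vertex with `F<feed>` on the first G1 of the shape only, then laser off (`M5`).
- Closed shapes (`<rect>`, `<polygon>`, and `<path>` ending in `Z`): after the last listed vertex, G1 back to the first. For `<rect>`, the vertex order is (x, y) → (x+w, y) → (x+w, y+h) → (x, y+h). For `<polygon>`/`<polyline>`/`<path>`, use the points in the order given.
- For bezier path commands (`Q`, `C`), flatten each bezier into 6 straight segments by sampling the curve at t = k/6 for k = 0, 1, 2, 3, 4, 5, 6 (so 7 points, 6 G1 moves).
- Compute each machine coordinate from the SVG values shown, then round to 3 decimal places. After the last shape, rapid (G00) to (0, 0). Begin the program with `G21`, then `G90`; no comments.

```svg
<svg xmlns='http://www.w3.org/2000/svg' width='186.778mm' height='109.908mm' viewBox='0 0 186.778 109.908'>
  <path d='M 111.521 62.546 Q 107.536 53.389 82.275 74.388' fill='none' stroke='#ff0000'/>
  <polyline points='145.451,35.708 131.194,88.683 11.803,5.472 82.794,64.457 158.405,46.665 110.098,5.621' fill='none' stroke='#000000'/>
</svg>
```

G21
G90
G00 X111.521 Y47.362
M3 S749
G1 X109.602 Y49.577 F1339
G1 X106.500 Y50.116
G1 X102.217 Y48.980
G1 X96.752 Y46.169
G1 X90.104 Y41.682
G1 X82.275 Y35.520
M5
G00 X145.451 Y74.200
M3 S507
G1 X131.194 Y21.225 F1981
G1 X11.803 Y104.436
G1 X82.794 Y45.451
G1 X158.405 Y63.243
G1 X110.098 Y104.287
M5
G00 X0.000 Y0.000

viewBox `0 0 186.778 109.908` with mm width/height → 1 unit = 1 mm. Flip: y_m = 109.908 − y_svg.

**Shape 1** — `<path>` quadratic bezier, stroke `#ff0000` → cut (S749, F1339). Control points (SVG): P0=(111.521,62.546), P1=(107.536,53.389), P2=(82.275,74.388); sampled at t=k/6. Machine vertices: (111.521,47.362) → (109.602,49.577) → (106.500,50.116) → (102.217,48.980) → (96.752,46.169) → (90.104,41.682) → (82.275,35.520). Open path.

**Shape 2** — `<polyline>` open polyline, stroke `#000000` → score (S507, F1981). Machine vertices: (145.451,74.200) → (131.194,21.225) → (11.803,104.436) → (82.794,45.451) → (158.405,63.243) → (110.098,104.287). Open path.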